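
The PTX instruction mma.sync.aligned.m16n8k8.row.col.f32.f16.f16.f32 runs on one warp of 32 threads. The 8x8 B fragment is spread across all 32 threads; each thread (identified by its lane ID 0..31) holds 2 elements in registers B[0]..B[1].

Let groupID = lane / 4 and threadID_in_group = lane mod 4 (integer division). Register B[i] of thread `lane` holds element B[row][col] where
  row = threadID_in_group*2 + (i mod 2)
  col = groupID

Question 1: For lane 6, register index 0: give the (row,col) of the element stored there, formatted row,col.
lane 6→6/4=1, 6 mod 4=2
i=0  r:2·2+0→4  c:1

4,1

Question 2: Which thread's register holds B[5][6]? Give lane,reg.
26,1

c: 6->gid=6  r: 5->tid=2,i&1=1
L=6*4+2=26  i=1=1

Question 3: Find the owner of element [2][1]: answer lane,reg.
5,0

c: 1->gid=1  r: 2->tid=1,i&1=0
L=1*4+1=5  i=0=0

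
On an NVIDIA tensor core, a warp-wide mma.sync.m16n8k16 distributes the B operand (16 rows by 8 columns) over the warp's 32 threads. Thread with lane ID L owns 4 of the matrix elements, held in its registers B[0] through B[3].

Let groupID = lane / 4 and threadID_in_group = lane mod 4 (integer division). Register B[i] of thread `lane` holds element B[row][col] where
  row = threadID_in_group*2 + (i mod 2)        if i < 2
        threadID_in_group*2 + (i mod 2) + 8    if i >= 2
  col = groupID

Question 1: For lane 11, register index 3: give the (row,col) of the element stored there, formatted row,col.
L=11→G=11>>2=2, T=11&3=3
[3]→row 3·2+1+8=15  col G=2

15,2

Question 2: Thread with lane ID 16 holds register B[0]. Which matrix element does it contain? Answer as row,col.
0,4

lane 16→16/4=4, 16 mod 4=0
i=0  r:2·0+0+0→0  c:4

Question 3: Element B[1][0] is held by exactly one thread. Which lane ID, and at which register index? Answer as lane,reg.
0,1

c=0⇒gr=0  r=1⇒Rb=0,th=0,odd=1
L=0*4+0=0  i=0*2+1=1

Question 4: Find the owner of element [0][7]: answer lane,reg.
28,0

c=7->g=7  r=0->rb=0,t=0,b0=0
L=7*4+0=28  i=0*2+0=0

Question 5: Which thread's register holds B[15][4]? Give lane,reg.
19,3

c=4->g=4  r=15->rb=1,t=3,b0=1
L=4*4+3=19  i=1*2+1=3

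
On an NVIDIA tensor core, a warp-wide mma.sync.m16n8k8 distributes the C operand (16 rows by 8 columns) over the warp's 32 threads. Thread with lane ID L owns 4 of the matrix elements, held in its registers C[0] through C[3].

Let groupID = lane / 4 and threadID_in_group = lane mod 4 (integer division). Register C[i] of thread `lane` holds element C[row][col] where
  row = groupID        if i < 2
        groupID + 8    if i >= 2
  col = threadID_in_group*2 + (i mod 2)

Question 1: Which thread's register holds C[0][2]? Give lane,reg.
1,0

r=0⇒gr=0,Rb=0  c=2⇒th=1,odd=0
L=0*4+1=1  i=0*2+0=0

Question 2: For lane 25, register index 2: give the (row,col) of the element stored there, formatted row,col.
L=25->gid=25>>2=6, tid=25&3=1
[2]->row 6+8=14  col 1·2+0=2

14,2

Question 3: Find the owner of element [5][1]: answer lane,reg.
r=5->g=5,rb=0  c=1->t=0,b0=1
L=5*4+0=20  i=0*2+1=1

20,1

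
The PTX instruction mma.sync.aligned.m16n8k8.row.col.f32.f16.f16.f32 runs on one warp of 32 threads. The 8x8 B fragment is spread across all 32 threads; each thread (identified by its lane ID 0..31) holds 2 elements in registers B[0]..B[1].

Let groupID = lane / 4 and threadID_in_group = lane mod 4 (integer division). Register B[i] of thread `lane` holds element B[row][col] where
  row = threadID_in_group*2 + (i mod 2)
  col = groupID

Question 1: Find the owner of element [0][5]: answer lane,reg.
20,0

c=5→G=5  r=0→T=0,p=0
L=5*4+0=20  i=0=0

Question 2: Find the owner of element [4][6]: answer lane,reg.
26,0

c:6=>grp=6  r:4=>tig=2,lo=0
L=6*4+2=26  i=0=0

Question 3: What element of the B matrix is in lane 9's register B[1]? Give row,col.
3,2

9: G=2,T=1
[1] (1*2+1,2) = (3,2)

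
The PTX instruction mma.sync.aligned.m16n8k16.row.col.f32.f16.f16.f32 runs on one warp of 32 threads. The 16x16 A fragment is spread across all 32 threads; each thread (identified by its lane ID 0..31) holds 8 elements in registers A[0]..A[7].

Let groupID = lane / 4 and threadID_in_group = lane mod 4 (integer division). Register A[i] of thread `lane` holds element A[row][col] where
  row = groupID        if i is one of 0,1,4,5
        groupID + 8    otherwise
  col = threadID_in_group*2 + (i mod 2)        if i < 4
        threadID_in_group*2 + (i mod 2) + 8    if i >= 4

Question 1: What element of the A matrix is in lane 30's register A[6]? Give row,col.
30: g=7,t=2
[6] (7+8,2*2+0+8) = (15,12)

15,12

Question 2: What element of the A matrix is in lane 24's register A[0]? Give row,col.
6,0

lane 24⇒24/4=6, 24 mod 4=0
i=0  r:6+0⇒6  c:2·0+0+0⇒0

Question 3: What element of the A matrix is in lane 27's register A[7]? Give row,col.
lane 27→27/4=6, 27 mod 4=3
i=7  r:6+8→14  c:2·3+1+8→15

14,15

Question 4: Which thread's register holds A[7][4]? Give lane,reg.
30,0

r=7->g=7,rb=0  c=4->cb=0,t=2,b0=0
L=7*4+2=30  i=0*4+0*2+0=0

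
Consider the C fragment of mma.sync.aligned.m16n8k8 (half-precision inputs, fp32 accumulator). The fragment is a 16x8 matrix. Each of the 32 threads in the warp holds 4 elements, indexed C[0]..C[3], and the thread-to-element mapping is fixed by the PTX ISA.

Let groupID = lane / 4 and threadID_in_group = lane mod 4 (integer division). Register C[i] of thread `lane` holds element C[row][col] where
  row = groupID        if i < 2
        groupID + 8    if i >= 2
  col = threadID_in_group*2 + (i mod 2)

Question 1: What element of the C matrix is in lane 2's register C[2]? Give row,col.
L=2⇒gr=2>>2=0, th=2&3=2
[2]⇒row 0+8=8  col 2·2+0=4

8,4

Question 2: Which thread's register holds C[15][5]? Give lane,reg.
30,3

r: 15->gid=7,r8=1  c: 5->tid=2,i&1=1
L=7*4+2=30  i=1*2+1=3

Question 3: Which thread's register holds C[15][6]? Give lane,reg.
31,2

r: 15->gid=7,r8=1  c: 6->tid=3,i&1=0
L=7*4+3=31  i=1*2+0=2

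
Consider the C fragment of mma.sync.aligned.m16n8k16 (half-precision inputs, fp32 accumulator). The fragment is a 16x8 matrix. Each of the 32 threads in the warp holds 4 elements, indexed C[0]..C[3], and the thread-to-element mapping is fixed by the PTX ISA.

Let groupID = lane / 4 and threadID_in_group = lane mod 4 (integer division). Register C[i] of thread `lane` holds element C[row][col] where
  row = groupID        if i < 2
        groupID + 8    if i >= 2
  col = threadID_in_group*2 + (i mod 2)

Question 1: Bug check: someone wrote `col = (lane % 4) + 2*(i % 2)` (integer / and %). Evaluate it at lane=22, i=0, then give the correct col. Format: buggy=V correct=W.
`(lane % 4) + 2*(i % 2)`[22,0]⇒2
lane 22: gr=5 (22/4), th=2 (22%4)
i=0: r=5+0=5, c=2*2+0=4
col: 2 vs 4

buggy=2 correct=4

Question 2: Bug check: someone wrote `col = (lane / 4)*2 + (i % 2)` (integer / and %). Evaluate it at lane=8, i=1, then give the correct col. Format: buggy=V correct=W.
buggy=5 correct=1

`(lane / 4)*2 + (i % 2)`[8,1]→5
L=8→G=8>>2=2, T=8&3=0
[1]→row 2+0=2  col 0·2+1=1
col: 5 vs 1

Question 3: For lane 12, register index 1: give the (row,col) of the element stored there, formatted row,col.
12: G=3,T=0
[1] (3+0,0*2+1) = (3,1)

3,1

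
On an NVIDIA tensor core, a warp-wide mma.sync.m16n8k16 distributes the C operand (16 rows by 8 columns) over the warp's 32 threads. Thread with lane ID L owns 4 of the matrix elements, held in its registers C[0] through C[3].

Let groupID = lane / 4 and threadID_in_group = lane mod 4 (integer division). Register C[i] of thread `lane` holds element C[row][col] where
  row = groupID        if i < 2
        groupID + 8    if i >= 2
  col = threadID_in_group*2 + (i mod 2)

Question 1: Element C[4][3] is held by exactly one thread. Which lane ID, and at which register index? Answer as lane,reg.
17,1

r: 4->gid=4,r8=0  c: 3->tid=1,i&1=1
L=4*4+1=17  i=0*2+1=1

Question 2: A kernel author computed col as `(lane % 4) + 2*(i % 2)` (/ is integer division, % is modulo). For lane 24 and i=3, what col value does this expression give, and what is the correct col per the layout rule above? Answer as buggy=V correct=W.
`(lane % 4) + 2*(i % 2)`[24,3]->2
24: g=6,t=0
[3] (6+8,0*2+1) = (14,1)
col: 2 vs 1

buggy=2 correct=1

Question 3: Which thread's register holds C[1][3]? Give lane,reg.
r=1→G=1,rhi=0  c=3→T=1,p=1
L=1*4+1=5  i=0*2+1=1

5,1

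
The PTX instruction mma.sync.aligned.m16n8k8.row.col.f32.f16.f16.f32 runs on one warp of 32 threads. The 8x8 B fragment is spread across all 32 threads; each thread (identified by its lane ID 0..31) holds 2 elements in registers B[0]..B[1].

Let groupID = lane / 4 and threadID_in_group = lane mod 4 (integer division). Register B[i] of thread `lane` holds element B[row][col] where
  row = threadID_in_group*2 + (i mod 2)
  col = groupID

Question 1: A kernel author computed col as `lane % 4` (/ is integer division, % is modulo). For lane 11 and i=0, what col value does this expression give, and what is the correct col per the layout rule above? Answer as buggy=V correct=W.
`lane % 4`[11,0]->3
lane 11->11/4=2, 11 mod 4=3
i=0  r:2·3+0->6  c:2
col: 3 vs 2

buggy=3 correct=2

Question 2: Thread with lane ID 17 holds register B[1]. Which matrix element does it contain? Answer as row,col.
3,4

lane 17->17/4=4, 17 mod 4=1
i=1  r:2·1+1->3  c:4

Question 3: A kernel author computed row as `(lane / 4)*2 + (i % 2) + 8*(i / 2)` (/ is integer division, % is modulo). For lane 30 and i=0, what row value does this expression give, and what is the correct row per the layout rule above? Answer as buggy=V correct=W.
`(lane / 4)*2 + (i % 2) + 8*(i / 2)`[30,0]⇒14
lane 30: gr=7 (30/4), th=2 (30%4)
i=0: r=2*2+0=4, c=gr=7
row: 14 vs 4

buggy=14 correct=4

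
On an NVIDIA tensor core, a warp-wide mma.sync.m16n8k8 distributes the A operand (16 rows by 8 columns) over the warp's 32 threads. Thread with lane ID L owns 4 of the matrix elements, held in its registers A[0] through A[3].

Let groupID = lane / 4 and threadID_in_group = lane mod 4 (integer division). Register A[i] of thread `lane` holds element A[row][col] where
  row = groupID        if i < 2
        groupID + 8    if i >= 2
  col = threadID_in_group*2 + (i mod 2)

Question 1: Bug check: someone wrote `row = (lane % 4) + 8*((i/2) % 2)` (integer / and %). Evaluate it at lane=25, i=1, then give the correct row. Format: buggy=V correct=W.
`(lane % 4) + 8*((i/2) % 2)`[25,1]→1
lane 25→25/4=6, 25 mod 4=1
i=1  r:6+0→6  c:2·1+1→3
row: 1 vs 6

buggy=1 correct=6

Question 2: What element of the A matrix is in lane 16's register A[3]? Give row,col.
12,1

16: g=4,t=0
[3] (4+8,0*2+1) = (12,1)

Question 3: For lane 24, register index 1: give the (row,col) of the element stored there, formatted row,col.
6,1

24: g=6,t=0
[1] (6+0,0*2+1) = (6,1)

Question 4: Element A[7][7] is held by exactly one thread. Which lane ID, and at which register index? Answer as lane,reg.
31,1

r=7→G=7,rhi=0  c=7→T=3,p=1
L=7*4+3=31  i=0*2+1=1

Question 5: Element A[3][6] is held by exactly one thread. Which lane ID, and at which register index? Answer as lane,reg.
15,0

r:3=>grp=3,rB=0  c:6=>tig=3,lo=0
L=3*4+3=15  i=0*2+0=0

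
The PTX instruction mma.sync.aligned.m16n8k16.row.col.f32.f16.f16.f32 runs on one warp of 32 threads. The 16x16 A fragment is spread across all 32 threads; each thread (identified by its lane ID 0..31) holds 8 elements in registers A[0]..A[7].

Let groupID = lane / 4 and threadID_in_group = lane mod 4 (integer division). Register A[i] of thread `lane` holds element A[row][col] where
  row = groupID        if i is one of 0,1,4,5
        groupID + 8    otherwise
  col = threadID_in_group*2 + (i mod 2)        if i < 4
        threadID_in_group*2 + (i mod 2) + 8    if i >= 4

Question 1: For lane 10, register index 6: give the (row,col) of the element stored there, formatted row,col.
10,12

L=10->gid=10>>2=2, tid=10&3=2
[6]->row 2+8=10  col 2·2+0+8=12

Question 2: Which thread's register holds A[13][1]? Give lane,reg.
20,3

r=13->g=5,rb=1  c=1->cb=0,t=0,b0=1
L=5*4+0=20  i=0*4+1*2+1=3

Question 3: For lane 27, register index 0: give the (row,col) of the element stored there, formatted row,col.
27: G=6,T=3
[0] (6+0,3*2+0+0) = (6,6)

6,6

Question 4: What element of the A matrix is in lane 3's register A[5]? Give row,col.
L=3->gid=3>>2=0, tid=3&3=3
[5]->row 0+0=0  col 3·2+1+8=15

0,15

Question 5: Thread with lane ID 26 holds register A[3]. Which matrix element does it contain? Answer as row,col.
14,5

26: gid=6,tid=2
[3] (6+8,2*2+1+0) = (14,5)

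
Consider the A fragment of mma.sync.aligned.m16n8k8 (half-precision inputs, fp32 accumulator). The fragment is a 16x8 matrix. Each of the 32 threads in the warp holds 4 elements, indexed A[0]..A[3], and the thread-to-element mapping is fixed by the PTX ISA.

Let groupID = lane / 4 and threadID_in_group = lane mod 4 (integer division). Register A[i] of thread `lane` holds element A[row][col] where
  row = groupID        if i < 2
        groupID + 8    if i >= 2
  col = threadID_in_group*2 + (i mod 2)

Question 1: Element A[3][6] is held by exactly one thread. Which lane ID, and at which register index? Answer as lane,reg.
15,0

r=3->g=3,rb=0  c=6->t=3,b0=0
L=3*4+3=15  i=0*2+0=0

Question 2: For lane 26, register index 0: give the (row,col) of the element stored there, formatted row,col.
6,4

26: gr=6,th=2
[0] (6+0,2*2+0) = (6,4)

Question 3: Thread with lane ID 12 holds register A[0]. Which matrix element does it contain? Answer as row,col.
3,0

12: gid=3,tid=0
[0] (3+0,0*2+0) = (3,0)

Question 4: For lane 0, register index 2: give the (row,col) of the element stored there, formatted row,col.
8,0

0: g=0,t=0
[2] (0+8,0*2+0) = (8,0)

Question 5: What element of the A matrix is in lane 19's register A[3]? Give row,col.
12,7

lane 19: grp=4 (19/4), tig=3 (19%4)
i=3: r=4+8=12, c=3*2+1=7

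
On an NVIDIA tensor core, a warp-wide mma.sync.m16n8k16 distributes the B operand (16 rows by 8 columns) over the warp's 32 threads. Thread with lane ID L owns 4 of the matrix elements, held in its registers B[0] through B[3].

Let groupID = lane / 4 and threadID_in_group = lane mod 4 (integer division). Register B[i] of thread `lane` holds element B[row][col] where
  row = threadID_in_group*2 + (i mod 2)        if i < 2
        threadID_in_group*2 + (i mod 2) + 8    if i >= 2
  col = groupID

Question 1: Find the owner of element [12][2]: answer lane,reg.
10,2

c: 2->gid=2  r: 12->r8=1,tid=2,i&1=0
L=2*4+2=10  i=1*2+0=2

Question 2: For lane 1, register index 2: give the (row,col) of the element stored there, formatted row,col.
10,0

lane 1=>1/4=0, 1 mod 4=1
i=2  r:2·1+0+8=>10  c:0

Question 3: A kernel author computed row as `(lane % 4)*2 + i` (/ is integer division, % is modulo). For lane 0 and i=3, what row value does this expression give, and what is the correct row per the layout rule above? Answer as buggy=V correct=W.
`(lane % 4)*2 + i`[0,3]->3
lane 0->0/4=0, 0 mod 4=0
i=3  r:2·0+1+8->9  c:0
row: 3 vs 9

buggy=3 correct=9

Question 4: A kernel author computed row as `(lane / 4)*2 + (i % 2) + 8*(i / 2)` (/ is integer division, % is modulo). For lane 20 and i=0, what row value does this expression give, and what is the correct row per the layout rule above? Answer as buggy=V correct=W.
`(lane / 4)*2 + (i % 2) + 8*(i / 2)`[20,0]=>10
L=20=>grp=20>>2=5, tig=20&3=0
[0]=>row 0·2+0+0=0  col grp=5
row: 10 vs 0

buggy=10 correct=0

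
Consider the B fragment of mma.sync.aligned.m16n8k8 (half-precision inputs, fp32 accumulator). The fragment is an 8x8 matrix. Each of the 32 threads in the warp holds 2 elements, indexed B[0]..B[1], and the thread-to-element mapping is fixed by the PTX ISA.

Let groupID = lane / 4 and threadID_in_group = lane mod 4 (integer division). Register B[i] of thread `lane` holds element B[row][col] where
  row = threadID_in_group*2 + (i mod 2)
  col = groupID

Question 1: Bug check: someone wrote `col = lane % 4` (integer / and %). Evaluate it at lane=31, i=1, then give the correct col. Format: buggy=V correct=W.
`lane % 4`[31,1]=>3
31: grp=7,tig=3
[1] (3*2+1,7) = (7,7)
col: 3 vs 7

buggy=3 correct=7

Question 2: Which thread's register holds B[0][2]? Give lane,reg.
8,0

c=2→G=2  r=0→T=0,p=0
L=2*4+0=8  i=0=0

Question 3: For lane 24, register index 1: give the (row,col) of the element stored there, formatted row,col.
1,6

L=24->g=24>>2=6, t=24&3=0
[1]->row 0·2+1=1  col g=6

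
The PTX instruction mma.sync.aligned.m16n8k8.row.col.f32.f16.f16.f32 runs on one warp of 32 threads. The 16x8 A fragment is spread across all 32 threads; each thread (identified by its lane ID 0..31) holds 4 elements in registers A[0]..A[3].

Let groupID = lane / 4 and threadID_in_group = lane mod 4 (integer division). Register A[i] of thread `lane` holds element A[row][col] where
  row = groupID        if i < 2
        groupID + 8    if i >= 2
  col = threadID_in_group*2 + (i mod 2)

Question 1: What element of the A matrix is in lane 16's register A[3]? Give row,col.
12,1

16: gid=4,tid=0
[3] (4+8,0*2+1) = (12,1)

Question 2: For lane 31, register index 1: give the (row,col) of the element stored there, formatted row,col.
31: grp=7,tig=3
[1] (7+0,3*2+1) = (7,7)

7,7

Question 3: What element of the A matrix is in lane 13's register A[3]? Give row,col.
lane 13: gid=3 (13/4), tid=1 (13%4)
i=3: r=3+8=11, c=1*2+1=3

11,3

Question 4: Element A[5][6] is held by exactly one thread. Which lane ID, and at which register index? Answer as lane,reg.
23,0

r=5→G=5,rhi=0  c=6→T=3,p=0
L=5*4+3=23  i=0*2+0=0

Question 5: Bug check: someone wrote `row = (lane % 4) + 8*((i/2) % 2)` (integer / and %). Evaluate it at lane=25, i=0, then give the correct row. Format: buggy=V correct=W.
`(lane % 4) + 8*((i/2) % 2)`[25,0]->1
lane 25->25/4=6, 25 mod 4=1
i=0  r:6+0->6  c:2·1+0->2
row: 1 vs 6

buggy=1 correct=6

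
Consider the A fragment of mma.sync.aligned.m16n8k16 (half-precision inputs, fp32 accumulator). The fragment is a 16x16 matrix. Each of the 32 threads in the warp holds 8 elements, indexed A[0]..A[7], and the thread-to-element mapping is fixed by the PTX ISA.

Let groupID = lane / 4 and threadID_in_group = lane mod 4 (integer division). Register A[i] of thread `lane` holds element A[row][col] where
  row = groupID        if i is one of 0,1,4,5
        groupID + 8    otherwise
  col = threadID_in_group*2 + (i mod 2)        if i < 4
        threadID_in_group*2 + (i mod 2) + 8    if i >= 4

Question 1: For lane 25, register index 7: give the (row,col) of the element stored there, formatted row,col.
L=25->g=25>>2=6, t=25&3=1
[7]->row 6+8=14  col 1·2+1+8=11

14,11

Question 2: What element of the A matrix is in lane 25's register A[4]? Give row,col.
lane 25: gr=6 (25/4), th=1 (25%4)
i=4: r=6+0=6, c=1*2+0+8=10

6,10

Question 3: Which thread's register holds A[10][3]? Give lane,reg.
r:10=>grp=2,rB=1  c:3=>cB=0,tig=1,lo=1
L=2*4+1=9  i=0*4+1*2+1=3

9,3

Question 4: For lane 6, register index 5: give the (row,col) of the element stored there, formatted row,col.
1,13

L=6->gid=6>>2=1, tid=6&3=2
[5]->row 1+0=1  col 2·2+1+8=13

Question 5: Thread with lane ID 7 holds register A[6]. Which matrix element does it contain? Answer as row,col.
L=7->gid=7>>2=1, tid=7&3=3
[6]->row 1+8=9  col 3·2+0+8=14

9,14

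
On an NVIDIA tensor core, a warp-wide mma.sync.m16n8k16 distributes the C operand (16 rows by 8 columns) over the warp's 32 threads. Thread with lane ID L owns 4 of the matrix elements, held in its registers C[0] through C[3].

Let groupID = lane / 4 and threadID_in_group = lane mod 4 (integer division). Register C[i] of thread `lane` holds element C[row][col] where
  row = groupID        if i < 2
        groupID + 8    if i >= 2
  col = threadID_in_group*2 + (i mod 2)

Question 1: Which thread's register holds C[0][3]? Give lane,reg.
r=0→G=0,rhi=0  c=3→T=1,p=1
L=0*4+1=1  i=0*2+1=1

1,1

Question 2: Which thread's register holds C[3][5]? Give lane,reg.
14,1

r=3⇒gr=3,Rb=0  c=5⇒th=2,odd=1
L=3*4+2=14  i=0*2+1=1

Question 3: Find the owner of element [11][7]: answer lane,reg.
r=11→G=3,rhi=1  c=7→T=3,p=1
L=3*4+3=15  i=1*2+1=3

15,3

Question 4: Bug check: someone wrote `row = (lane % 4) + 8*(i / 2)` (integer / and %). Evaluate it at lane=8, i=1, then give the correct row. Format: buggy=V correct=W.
`(lane % 4) + 8*(i / 2)`[8,1]->0
lane 8->8/4=2, 8 mod 4=0
i=1  r:2+0->2  c:2·0+1->1
row: 0 vs 2

buggy=0 correct=2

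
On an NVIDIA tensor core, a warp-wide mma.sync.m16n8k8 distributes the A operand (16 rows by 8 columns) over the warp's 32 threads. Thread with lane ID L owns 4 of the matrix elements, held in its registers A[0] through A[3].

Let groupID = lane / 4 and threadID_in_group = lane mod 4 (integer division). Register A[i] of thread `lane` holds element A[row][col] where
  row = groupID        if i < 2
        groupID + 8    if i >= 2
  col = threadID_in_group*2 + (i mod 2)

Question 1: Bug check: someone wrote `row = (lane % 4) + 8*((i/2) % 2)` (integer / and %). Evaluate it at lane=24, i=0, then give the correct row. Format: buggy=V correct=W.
`(lane % 4) + 8*((i/2) % 2)`[24,0]=>0
24: grp=6,tig=0
[0] (6+0,0*2+0) = (6,0)
row: 0 vs 6

buggy=0 correct=6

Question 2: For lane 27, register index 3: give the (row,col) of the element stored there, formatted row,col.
14,7

lane 27: g=6 (27/4), t=3 (27%4)
i=3: r=6+8=14, c=3*2+1=7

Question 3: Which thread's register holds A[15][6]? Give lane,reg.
r=15->g=7,rb=1  c=6->t=3,b0=0
L=7*4+3=31  i=1*2+0=2

31,2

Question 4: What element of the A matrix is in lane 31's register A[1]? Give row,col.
31: gr=7,th=3
[1] (7+0,3*2+1) = (7,7)

7,7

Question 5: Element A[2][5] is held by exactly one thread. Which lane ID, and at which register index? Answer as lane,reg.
10,1

r:2=>grp=2,rB=0  c:5=>tig=2,lo=1
L=2*4+2=10  i=0*2+1=1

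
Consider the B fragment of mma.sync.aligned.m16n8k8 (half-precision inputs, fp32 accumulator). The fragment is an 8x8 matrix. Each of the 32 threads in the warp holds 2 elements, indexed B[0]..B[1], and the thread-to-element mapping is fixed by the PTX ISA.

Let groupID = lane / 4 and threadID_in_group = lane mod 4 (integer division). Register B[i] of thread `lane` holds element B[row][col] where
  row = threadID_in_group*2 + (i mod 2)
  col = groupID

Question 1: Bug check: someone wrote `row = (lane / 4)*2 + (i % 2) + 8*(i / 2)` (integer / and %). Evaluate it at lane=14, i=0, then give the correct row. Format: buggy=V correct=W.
`(lane / 4)*2 + (i % 2) + 8*(i / 2)`[14,0]->6
14: gid=3,tid=2
[0] (2*2+0,3) = (4,3)
row: 6 vs 4

buggy=6 correct=4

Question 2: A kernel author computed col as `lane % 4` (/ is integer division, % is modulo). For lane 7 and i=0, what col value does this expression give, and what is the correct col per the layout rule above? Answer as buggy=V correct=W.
buggy=3 correct=1

`lane % 4`[7,0]=>3
7: grp=1,tig=3
[0] (3*2+0,1) = (6,1)
col: 3 vs 1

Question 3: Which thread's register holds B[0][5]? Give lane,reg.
c=5→G=5  r=0→T=0,p=0
L=5*4+0=20  i=0=0

20,0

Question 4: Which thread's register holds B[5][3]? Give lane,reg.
14,1

c=3⇒gr=3  r=5⇒th=2,odd=1
L=3*4+2=14  i=1=1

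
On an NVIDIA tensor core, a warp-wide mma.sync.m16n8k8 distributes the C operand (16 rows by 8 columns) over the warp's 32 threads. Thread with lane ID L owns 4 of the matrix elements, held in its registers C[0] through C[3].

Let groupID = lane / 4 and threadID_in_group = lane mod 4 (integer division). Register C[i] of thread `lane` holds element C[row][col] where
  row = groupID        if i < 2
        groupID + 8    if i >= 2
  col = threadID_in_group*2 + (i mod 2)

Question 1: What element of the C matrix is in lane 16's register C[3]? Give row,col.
12,1

16: grp=4,tig=0
[3] (4+8,0*2+1) = (12,1)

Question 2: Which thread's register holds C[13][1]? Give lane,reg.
r=13⇒gr=5,Rb=1  c=1⇒th=0,odd=1
L=5*4+0=20  i=1*2+1=3

20,3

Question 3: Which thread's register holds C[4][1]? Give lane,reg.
16,1

r=4->g=4,rb=0  c=1->t=0,b0=1
L=4*4+0=16  i=0*2+1=1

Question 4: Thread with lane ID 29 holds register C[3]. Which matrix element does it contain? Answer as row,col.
L=29⇒gr=29>>2=7, th=29&3=1
[3]⇒row 7+8=15  col 1·2+1=3

15,3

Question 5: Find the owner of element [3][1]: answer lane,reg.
r:3=>grp=3,rB=0  c:1=>tig=0,lo=1
L=3*4+0=12  i=0*2+1=1

12,1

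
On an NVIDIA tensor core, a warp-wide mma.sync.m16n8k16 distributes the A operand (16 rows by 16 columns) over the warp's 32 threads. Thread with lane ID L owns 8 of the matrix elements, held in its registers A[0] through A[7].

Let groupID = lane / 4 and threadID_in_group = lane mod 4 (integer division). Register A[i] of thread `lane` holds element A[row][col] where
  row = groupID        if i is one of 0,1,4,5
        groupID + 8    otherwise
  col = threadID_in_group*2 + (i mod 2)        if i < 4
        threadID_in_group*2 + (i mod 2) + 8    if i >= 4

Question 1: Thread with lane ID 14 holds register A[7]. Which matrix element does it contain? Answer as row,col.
14: gid=3,tid=2
[7] (3+8,2*2+1+8) = (11,13)

11,13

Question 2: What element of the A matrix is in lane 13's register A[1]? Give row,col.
lane 13->13/4=3, 13 mod 4=1
i=1  r:3+0->3  c:2·1+1+0->3

3,3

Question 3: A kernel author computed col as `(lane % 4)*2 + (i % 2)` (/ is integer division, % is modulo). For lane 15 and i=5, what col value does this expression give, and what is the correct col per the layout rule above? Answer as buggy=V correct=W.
`(lane % 4)*2 + (i % 2)`[15,5]→7
L=15→G=15>>2=3, T=15&3=3
[5]→row 3+0=3  col 3·2+1+8=15
col: 7 vs 15

buggy=7 correct=15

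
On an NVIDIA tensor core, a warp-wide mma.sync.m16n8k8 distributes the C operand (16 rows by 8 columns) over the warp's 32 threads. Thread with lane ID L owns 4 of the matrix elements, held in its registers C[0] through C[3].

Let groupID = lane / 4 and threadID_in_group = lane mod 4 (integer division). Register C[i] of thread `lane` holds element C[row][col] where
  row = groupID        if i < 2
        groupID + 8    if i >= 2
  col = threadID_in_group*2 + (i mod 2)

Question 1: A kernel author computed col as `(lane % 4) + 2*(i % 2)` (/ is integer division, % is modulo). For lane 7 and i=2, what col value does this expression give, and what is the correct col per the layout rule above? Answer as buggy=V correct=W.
`(lane % 4) + 2*(i % 2)`[7,2]=>3
L=7=>grp=7>>2=1, tig=7&3=3
[2]=>row 1+8=9  col 3·2+0=6
col: 3 vs 6

buggy=3 correct=6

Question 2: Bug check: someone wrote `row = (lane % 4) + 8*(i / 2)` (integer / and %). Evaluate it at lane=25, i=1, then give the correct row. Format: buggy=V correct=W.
buggy=1 correct=6

`(lane % 4) + 8*(i / 2)`[25,1]->1
lane 25: g=6 (25/4), t=1 (25%4)
i=1: r=6+0=6, c=1*2+1=3
row: 1 vs 6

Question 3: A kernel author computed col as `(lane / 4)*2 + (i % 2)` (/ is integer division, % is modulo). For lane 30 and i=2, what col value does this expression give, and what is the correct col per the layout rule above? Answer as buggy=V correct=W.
`(lane / 4)*2 + (i % 2)`[30,2]=>14
L=30=>grp=30>>2=7, tig=30&3=2
[2]=>row 7+8=15  col 2·2+0=4
col: 14 vs 4

buggy=14 correct=4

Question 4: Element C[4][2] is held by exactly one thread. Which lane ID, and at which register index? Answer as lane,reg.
17,0

r:4=>grp=4,rB=0  c:2=>tig=1,lo=0
L=4*4+1=17  i=0*2+0=0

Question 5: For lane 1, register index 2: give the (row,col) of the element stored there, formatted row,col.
8,2

L=1=>grp=1>>2=0, tig=1&3=1
[2]=>row 0+8=8  col 1·2+0=2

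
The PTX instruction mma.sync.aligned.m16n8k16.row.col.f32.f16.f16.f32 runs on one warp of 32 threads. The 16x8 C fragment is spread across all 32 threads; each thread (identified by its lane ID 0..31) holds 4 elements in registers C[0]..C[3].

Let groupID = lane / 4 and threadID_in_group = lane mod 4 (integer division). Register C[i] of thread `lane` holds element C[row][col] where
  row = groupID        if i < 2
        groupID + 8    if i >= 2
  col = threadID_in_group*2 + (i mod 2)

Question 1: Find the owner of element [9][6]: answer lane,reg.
r=9→G=1,rhi=1  c=6→T=3,p=0
L=1*4+3=7  i=1*2+0=2

7,2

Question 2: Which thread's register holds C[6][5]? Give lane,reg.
r:6=>grp=6,rB=0  c:5=>tig=2,lo=1
L=6*4+2=26  i=0*2+1=1

26,1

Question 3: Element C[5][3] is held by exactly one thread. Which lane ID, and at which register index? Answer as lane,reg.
21,1

r:5=>grp=5,rB=0  c:3=>tig=1,lo=1
L=5*4+1=21  i=0*2+1=1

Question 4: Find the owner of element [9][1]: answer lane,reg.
r=9⇒gr=1,Rb=1  c=1⇒th=0,odd=1
L=1*4+0=4  i=1*2+1=3

4,3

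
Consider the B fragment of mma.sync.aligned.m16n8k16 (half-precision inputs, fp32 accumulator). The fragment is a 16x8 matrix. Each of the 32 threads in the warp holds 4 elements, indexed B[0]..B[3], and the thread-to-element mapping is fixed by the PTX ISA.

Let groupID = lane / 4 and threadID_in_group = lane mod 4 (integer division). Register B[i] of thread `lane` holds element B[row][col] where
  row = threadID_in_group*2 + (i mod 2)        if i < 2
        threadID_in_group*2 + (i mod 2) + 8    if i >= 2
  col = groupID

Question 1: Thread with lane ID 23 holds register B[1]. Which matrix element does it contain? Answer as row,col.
23: grp=5,tig=3
[1] (3*2+1+0,5) = (7,5)

7,5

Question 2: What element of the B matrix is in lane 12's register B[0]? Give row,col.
0,3

L=12->gid=12>>2=3, tid=12&3=0
[0]->row 0·2+0+0=0  col gid=3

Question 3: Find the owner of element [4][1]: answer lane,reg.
6,0

c: 1->gid=1  r: 4->r8=0,tid=2,i&1=0
L=1*4+2=6  i=0*2+0=0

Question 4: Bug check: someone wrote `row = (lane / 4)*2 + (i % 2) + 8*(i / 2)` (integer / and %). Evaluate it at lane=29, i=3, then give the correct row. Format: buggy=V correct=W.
`(lane / 4)*2 + (i % 2) + 8*(i / 2)`[29,3]⇒23
lane 29⇒29/4=7, 29 mod 4=1
i=3  r:2·1+1+8⇒11  c:7
row: 23 vs 11

buggy=23 correct=11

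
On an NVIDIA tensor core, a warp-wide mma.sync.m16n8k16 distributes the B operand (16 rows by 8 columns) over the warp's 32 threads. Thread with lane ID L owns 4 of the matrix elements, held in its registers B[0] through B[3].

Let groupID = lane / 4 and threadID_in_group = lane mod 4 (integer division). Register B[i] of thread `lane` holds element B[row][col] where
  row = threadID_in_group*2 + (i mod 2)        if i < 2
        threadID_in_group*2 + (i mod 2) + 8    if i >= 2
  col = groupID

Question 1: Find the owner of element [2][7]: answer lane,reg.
29,0

c:7=>grp=7  r:2=>rB=0,tig=1,lo=0
L=7*4+1=29  i=0*2+0=0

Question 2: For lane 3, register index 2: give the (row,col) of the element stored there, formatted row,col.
14,0

lane 3→3/4=0, 3 mod 4=3
i=2  r:2·3+0+8→14  c:0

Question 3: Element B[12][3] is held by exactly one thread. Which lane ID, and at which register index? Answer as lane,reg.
14,2

c:3=>grp=3  r:12=>rB=1,tig=2,lo=0
L=3*4+2=14  i=1*2+0=2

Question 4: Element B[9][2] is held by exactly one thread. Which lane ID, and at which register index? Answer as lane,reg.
c=2⇒gr=2  r=9⇒Rb=1,th=0,odd=1
L=2*4+0=8  i=1*2+1=3

8,3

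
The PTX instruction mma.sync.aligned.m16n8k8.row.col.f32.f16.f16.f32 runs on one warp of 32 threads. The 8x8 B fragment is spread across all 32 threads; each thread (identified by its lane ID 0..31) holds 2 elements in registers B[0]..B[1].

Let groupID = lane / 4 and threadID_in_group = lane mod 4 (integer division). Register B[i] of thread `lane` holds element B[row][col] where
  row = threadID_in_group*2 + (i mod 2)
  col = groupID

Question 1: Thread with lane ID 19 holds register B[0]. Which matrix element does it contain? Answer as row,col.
L=19->g=19>>2=4, t=19&3=3
[0]->row 3·2+0=6  col g=4

6,4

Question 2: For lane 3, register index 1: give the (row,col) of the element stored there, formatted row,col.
7,0

lane 3: grp=0 (3/4), tig=3 (3%4)
i=1: r=3*2+1=7, c=grp=0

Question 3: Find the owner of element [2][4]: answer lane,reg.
17,0

c: 4->gid=4  r: 2->tid=1,i&1=0
L=4*4+1=17  i=0=0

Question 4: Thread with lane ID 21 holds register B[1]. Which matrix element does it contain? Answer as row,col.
3,5

lane 21=>21/4=5, 21 mod 4=1
i=1  r:2·1+1=>3  c:5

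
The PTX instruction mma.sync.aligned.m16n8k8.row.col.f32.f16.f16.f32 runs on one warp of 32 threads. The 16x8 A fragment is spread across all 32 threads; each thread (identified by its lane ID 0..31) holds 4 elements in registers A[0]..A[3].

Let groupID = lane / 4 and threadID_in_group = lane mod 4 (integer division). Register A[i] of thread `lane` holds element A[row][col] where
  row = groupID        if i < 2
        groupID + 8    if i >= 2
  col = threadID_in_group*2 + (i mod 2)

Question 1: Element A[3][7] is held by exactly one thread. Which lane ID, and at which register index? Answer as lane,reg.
r=3→G=3,rhi=0  c=7→T=3,p=1
L=3*4+3=15  i=0*2+1=1

15,1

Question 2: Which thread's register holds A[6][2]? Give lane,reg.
25,0

r=6->g=6,rb=0  c=2->t=1,b0=0
L=6*4+1=25  i=0*2+0=0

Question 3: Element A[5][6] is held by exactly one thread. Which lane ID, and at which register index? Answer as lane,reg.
r: 5->gid=5,r8=0  c: 6->tid=3,i&1=0
L=5*4+3=23  i=0*2+0=0

23,0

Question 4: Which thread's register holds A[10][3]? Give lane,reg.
9,3

r=10->g=2,rb=1  c=3->t=1,b0=1
L=2*4+1=9  i=1*2+1=3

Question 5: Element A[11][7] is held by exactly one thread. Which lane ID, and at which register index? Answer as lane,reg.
15,3

r=11->g=3,rb=1  c=7->t=3,b0=1
L=3*4+3=15  i=1*2+1=3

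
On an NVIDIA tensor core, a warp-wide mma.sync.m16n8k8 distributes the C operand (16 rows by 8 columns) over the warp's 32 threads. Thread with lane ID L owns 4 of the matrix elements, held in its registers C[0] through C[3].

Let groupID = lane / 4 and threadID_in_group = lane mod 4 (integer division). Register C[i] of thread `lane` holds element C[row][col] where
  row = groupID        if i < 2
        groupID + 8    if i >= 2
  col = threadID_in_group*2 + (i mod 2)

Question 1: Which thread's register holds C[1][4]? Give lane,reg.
r=1⇒gr=1,Rb=0  c=4⇒th=2,odd=0
L=1*4+2=6  i=0*2+0=0

6,0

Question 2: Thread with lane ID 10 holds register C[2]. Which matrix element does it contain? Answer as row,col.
lane 10: gid=2 (10/4), tid=2 (10%4)
i=2: r=2+8=10, c=2*2+0=4

10,4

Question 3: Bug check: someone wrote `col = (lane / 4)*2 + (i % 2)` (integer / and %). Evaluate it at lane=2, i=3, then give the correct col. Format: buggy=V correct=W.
buggy=1 correct=5

`(lane / 4)*2 + (i % 2)`[2,3]⇒1
lane 2: gr=0 (2/4), th=2 (2%4)
i=3: r=0+8=8, c=2*2+1=5
col: 1 vs 5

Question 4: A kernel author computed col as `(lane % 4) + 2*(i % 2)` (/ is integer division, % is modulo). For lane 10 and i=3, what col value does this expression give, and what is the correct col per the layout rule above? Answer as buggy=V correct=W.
buggy=4 correct=5

`(lane % 4) + 2*(i % 2)`[10,3]=>4
lane 10=>10/4=2, 10 mod 4=2
i=3  r:2+8=>10  c:2·2+1=>5
col: 4 vs 5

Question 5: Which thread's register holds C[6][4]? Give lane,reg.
r=6->g=6,rb=0  c=4->t=2,b0=0
L=6*4+2=26  i=0*2+0=0

26,0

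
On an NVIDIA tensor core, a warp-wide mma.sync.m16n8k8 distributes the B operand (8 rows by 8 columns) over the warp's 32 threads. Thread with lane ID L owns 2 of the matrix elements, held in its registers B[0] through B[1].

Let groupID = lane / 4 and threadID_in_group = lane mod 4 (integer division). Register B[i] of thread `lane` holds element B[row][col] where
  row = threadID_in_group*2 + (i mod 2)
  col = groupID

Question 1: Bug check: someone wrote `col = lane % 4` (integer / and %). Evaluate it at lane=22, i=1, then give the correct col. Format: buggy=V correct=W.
buggy=2 correct=5

`lane % 4`[22,1]⇒2
L=22⇒gr=22>>2=5, th=22&3=2
[1]⇒row 2·2+1=5  col gr=5
col: 2 vs 5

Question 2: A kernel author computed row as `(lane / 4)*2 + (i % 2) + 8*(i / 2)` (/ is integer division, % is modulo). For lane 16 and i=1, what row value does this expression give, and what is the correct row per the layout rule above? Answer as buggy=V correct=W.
`(lane / 4)*2 + (i % 2) + 8*(i / 2)`[16,1]->9
L=16->gid=16>>2=4, tid=16&3=0
[1]->row 0·2+1=1  col gid=4
row: 9 vs 1

buggy=9 correct=1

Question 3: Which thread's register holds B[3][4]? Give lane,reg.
c:4=>grp=4  r:3=>tig=1,lo=1
L=4*4+1=17  i=1=1

17,1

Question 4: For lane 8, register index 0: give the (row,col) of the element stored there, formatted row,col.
0,2

8: gid=2,tid=0
[0] (0*2+0,2) = (0,2)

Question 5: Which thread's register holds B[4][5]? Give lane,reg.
22,0

c=5->g=5  r=4->t=2,b0=0
L=5*4+2=22  i=0=0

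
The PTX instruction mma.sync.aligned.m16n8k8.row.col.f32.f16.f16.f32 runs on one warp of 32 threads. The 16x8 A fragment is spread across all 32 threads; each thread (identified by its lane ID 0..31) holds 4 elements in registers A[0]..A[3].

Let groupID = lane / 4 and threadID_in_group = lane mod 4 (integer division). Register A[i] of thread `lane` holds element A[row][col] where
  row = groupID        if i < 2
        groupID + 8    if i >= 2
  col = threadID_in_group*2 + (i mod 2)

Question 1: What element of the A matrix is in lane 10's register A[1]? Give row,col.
2,5

L=10->gid=10>>2=2, tid=10&3=2
[1]->row 2+0=2  col 2·2+1=5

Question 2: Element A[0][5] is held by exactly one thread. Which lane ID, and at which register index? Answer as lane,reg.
2,1

r=0→G=0,rhi=0  c=5→T=2,p=1
L=0*4+2=2  i=0*2+1=1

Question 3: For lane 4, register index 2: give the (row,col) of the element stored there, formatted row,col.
9,0

L=4→G=4>>2=1, T=4&3=0
[2]→row 1+8=9  col 0·2+0=0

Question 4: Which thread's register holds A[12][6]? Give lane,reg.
19,2

r=12⇒gr=4,Rb=1  c=6⇒th=3,odd=0
L=4*4+3=19  i=1*2+0=2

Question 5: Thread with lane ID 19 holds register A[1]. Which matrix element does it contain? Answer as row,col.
4,7

lane 19->19/4=4, 19 mod 4=3
i=1  r:4+0->4  c:2·3+1->7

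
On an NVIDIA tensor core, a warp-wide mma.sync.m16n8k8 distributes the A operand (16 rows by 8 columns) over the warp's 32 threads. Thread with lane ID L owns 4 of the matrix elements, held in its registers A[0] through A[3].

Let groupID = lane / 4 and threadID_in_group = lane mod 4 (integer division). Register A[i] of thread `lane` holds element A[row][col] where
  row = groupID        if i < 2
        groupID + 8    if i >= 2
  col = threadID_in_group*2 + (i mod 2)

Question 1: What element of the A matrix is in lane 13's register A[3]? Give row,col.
11,3

lane 13: g=3 (13/4), t=1 (13%4)
i=3: r=3+8=11, c=1*2+1=3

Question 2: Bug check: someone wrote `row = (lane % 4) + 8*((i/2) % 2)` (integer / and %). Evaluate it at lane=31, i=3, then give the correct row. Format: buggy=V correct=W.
buggy=11 correct=15

`(lane % 4) + 8*((i/2) % 2)`[31,3]->11
31: gid=7,tid=3
[3] (7+8,3*2+1) = (15,7)
row: 11 vs 15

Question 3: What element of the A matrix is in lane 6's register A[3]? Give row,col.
lane 6->6/4=1, 6 mod 4=2
i=3  r:1+8->9  c:2·2+1->5

9,5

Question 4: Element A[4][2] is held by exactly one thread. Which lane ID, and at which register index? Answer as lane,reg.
17,0

r:4=>grp=4,rB=0  c:2=>tig=1,lo=0
L=4*4+1=17  i=0*2+0=0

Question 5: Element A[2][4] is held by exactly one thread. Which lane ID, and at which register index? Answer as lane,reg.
10,0

r=2->g=2,rb=0  c=4->t=2,b0=0
L=2*4+2=10  i=0*2+0=0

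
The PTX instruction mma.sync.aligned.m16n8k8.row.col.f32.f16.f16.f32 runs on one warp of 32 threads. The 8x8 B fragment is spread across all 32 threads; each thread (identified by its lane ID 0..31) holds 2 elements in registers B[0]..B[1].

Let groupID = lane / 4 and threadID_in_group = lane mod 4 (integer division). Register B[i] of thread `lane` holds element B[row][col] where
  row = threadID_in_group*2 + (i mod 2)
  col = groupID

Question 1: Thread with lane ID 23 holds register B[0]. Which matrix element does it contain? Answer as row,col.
6,5

L=23->gid=23>>2=5, tid=23&3=3
[0]->row 3·2+0=6  col gid=5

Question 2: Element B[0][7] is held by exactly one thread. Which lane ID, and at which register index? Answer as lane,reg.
c=7→G=7  r=0→T=0,p=0
L=7*4+0=28  i=0=0

28,0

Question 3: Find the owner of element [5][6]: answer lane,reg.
c=6⇒gr=6  r=5⇒th=2,odd=1
L=6*4+2=26  i=1=1

26,1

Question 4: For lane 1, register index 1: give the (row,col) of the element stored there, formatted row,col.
3,0

L=1->gid=1>>2=0, tid=1&3=1
[1]->row 1·2+1=3  col gid=0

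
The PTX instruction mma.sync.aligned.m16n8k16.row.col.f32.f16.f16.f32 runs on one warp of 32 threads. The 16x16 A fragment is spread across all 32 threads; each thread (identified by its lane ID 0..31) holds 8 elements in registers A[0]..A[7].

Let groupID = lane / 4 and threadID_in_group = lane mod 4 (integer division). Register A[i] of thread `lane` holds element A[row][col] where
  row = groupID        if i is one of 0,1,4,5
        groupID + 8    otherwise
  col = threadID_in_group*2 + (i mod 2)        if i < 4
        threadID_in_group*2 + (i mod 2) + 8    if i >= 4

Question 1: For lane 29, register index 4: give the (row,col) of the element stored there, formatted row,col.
7,10

L=29⇒gr=29>>2=7, th=29&3=1
[4]⇒row 7+0=7  col 1·2+0+8=10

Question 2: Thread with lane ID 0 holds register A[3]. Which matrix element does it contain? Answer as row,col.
lane 0: gr=0 (0/4), th=0 (0%4)
i=3: r=0+8=8, c=0*2+1+0=1

8,1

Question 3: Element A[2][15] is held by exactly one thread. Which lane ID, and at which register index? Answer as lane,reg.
11,5

r=2→G=2,rhi=0  c=15→chi=1,T=3,p=1
L=2*4+3=11  i=1*4+0*2+1=5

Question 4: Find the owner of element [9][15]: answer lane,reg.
r=9->g=1,rb=1  c=15->cb=1,t=3,b0=1
L=1*4+3=7  i=1*4+1*2+1=7

7,7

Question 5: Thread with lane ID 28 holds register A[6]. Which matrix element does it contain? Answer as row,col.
15,8

lane 28->28/4=7, 28 mod 4=0
i=6  r:7+8->15  c:2·0+0+8->8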